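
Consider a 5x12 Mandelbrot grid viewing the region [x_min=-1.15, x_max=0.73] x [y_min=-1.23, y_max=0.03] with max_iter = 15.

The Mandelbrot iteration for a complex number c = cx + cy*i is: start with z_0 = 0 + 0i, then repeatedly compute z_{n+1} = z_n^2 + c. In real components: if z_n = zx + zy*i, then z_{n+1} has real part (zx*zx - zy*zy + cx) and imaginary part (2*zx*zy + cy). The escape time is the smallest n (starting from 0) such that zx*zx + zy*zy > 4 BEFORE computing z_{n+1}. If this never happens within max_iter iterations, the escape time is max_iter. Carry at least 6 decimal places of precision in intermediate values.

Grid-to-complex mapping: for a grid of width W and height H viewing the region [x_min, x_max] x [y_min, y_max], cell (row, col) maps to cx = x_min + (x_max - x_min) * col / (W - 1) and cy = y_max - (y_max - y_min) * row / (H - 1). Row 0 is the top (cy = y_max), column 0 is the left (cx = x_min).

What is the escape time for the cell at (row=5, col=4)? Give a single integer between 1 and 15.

z_0 = 0 + 0i, c = 0.7300 + -0.5427i
Iter 1: z = 0.7300 + -0.5427i, |z|^2 = 0.8275
Iter 2: z = 0.9683 + -1.3351i, |z|^2 = 2.7202
Iter 3: z = -0.1148 + -3.1284i, |z|^2 = 9.8002
Escaped at iteration 3

Answer: 3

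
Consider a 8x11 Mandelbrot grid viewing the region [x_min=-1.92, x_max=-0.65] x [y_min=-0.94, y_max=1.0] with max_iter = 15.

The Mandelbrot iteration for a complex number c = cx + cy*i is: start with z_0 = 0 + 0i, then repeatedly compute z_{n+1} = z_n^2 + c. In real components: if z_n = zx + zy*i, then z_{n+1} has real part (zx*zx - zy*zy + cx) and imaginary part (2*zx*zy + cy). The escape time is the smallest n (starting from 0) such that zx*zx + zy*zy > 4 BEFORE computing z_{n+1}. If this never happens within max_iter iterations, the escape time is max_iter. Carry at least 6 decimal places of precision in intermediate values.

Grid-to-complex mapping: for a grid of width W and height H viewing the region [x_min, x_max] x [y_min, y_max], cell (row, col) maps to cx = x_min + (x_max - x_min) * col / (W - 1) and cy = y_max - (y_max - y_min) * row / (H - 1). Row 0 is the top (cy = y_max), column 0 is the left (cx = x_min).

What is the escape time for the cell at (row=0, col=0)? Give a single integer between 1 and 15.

Answer: 1

Derivation:
z_0 = 0 + 0i, c = -1.9200 + 1.0000i
Iter 1: z = -1.9200 + 1.0000i, |z|^2 = 4.6864
Escaped at iteration 1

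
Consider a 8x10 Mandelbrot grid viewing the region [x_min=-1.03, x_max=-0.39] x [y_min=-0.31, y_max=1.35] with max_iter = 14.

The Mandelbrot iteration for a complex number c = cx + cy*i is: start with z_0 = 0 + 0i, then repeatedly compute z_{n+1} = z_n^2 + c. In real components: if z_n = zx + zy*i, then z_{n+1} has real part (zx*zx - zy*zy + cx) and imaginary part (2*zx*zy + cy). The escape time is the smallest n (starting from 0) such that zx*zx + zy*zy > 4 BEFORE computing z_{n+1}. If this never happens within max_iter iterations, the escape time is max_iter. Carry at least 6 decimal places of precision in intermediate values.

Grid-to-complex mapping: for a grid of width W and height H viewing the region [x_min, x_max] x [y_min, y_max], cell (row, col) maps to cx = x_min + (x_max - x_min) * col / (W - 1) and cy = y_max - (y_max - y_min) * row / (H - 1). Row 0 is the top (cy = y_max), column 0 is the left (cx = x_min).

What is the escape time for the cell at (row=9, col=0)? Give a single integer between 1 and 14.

z_0 = 0 + 0i, c = -1.0300 + -0.3100i
Iter 1: z = -1.0300 + -0.3100i, |z|^2 = 1.1570
Iter 2: z = -0.0652 + 0.3286i, |z|^2 = 0.1122
Iter 3: z = -1.1337 + -0.3528i, |z|^2 = 1.4098
Iter 4: z = 0.1308 + 0.4901i, |z|^2 = 0.2573
Iter 5: z = -1.2531 + -0.1818i, |z|^2 = 1.6032
Iter 6: z = 0.5071 + 0.1455i, |z|^2 = 0.2783
Iter 7: z = -0.7940 + -0.1624i, |z|^2 = 0.6569
Iter 8: z = -0.4259 + -0.0521i, |z|^2 = 0.1841
Iter 9: z = -0.8513 + -0.2656i, |z|^2 = 0.7953
Iter 10: z = -0.3758 + 0.1423i, |z|^2 = 0.1615
Iter 11: z = -0.9090 + -0.4170i, |z|^2 = 1.0001
Iter 12: z = -0.3775 + 0.4480i, |z|^2 = 0.3433
Iter 13: z = -1.0882 + -0.6483i, |z|^2 = 1.6044

Answer: 14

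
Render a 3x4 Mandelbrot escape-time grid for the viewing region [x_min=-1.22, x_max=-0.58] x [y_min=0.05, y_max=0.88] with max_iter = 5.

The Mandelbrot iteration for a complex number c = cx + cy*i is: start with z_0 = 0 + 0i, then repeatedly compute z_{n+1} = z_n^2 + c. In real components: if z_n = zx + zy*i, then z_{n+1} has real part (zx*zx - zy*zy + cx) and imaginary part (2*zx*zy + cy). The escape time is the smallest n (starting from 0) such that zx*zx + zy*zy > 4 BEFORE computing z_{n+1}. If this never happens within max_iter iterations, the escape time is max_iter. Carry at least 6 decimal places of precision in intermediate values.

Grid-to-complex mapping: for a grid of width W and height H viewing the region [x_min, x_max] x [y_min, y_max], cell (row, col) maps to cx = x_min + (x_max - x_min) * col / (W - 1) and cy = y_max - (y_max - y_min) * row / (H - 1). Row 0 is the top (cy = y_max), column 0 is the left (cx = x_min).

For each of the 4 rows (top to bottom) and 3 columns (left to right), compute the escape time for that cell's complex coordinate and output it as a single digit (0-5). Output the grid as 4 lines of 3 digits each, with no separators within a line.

(row=0, col=0): c = -1.2200 + 0.8800i → escape time 3
(row=0, col=1): c = -0.9000 + 0.8800i → escape time 3
(row=0, col=2): c = -0.5800 + 0.8800i → escape time 4
(row=1, col=0): c = -1.2200 + 0.6033i → escape time 3
(row=1, col=1): c = -0.9000 + 0.6033i → escape time 5
(row=1, col=2): c = -0.5800 + 0.6033i → escape time 5
(row=2, col=0): c = -1.2200 + 0.3267i → escape time 5
(row=2, col=1): c = -0.9000 + 0.3267i → escape time 5
(row=2, col=2): c = -0.5800 + 0.3267i → escape time 5
(row=3, col=0): c = -1.2200 + 0.0500i → escape time 5
(row=3, col=1): c = -0.9000 + 0.0500i → escape time 5
(row=3, col=2): c = -0.5800 + 0.0500i → escape time 5

Answer: 334
355
555
555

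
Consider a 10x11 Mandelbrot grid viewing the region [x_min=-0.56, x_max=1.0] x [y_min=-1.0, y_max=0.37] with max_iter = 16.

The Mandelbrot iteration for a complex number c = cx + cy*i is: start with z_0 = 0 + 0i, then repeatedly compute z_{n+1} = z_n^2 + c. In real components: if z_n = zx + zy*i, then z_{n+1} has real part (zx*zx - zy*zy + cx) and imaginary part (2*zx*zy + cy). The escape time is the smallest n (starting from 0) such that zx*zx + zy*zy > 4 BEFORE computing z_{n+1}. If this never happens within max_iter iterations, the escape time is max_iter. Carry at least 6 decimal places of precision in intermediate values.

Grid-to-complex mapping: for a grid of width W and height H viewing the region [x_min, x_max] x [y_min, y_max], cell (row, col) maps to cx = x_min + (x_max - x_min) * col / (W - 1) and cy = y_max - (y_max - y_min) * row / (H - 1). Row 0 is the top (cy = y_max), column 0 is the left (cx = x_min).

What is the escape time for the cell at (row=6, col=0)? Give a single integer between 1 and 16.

z_0 = 0 + 0i, c = -0.5600 + -0.4520i
Iter 1: z = -0.5600 + -0.4520i, |z|^2 = 0.5179
Iter 2: z = -0.4507 + 0.0542i, |z|^2 = 0.2061
Iter 3: z = -0.3598 + -0.5009i, |z|^2 = 0.3804
Iter 4: z = -0.6814 + -0.0915i, |z|^2 = 0.4727
Iter 5: z = -0.1040 + -0.3272i, |z|^2 = 0.1179
Iter 6: z = -0.6563 + -0.3839i, |z|^2 = 0.5781
Iter 7: z = -0.2767 + 0.0519i, |z|^2 = 0.0793
Iter 8: z = -0.4861 + -0.4807i, |z|^2 = 0.4674
Iter 9: z = -0.5548 + 0.0154i, |z|^2 = 0.3080
Iter 10: z = -0.2525 + -0.4691i, |z|^2 = 0.2838
Iter 11: z = -0.7163 + -0.2152i, |z|^2 = 0.5594
Iter 12: z = -0.0932 + -0.1438i, |z|^2 = 0.0294
Iter 13: z = -0.5720 + -0.4252i, |z|^2 = 0.5079
Iter 14: z = -0.4136 + 0.0344i, |z|^2 = 0.1723
Iter 15: z = -0.3901 + -0.4805i, |z|^2 = 0.3830

Answer: 16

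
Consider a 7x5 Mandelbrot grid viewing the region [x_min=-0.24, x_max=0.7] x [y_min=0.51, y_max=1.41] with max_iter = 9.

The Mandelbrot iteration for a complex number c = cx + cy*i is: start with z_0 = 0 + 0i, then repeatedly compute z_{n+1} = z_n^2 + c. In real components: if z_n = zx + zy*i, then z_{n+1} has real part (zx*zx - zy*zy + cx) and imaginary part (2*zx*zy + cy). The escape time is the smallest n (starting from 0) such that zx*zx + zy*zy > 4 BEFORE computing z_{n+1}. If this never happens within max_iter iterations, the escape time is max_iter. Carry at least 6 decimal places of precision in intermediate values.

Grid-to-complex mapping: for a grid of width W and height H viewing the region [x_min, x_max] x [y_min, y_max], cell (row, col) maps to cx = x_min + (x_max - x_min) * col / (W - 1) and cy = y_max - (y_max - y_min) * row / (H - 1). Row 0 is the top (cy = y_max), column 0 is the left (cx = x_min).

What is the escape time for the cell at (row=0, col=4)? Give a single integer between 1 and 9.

z_0 = 0 + 0i, c = 0.3867 + 1.4100i
Iter 1: z = 0.3867 + 1.4100i, |z|^2 = 2.1376
Iter 2: z = -1.4519 + 2.5004i, |z|^2 = 8.3601
Escaped at iteration 2

Answer: 2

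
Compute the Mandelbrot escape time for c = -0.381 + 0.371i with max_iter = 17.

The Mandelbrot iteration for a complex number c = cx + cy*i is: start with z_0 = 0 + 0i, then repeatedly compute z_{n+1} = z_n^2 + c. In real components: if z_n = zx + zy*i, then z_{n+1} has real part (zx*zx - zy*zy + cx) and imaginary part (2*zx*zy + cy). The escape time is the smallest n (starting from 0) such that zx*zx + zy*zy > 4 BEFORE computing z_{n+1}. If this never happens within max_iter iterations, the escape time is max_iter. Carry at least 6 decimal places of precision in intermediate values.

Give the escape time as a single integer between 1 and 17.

z_0 = 0 + 0i, c = -0.3810 + 0.3710i
Iter 1: z = -0.3810 + 0.3710i, |z|^2 = 0.2828
Iter 2: z = -0.3735 + 0.0883i, |z|^2 = 0.1473
Iter 3: z = -0.2493 + 0.3050i, |z|^2 = 0.1552
Iter 4: z = -0.4119 + 0.2189i, |z|^2 = 0.2176
Iter 5: z = -0.2593 + 0.1907i, |z|^2 = 0.1036
Iter 6: z = -0.3501 + 0.2721i, |z|^2 = 0.1967
Iter 7: z = -0.3325 + 0.1804i, |z|^2 = 0.1431
Iter 8: z = -0.3030 + 0.2510i, |z|^2 = 0.1548
Iter 9: z = -0.3522 + 0.2189i, |z|^2 = 0.1719
Iter 10: z = -0.3049 + 0.2168i, |z|^2 = 0.1400
Iter 11: z = -0.3351 + 0.2388i, |z|^2 = 0.1693
Iter 12: z = -0.3257 + 0.2110i, |z|^2 = 0.1506
Iter 13: z = -0.3194 + 0.2336i, |z|^2 = 0.1566
Iter 14: z = -0.3335 + 0.2218i, |z|^2 = 0.1604
Iter 15: z = -0.3190 + 0.2230i, |z|^2 = 0.1515
Iter 16: z = -0.3290 + 0.2287i, |z|^2 = 0.1606

Answer: 17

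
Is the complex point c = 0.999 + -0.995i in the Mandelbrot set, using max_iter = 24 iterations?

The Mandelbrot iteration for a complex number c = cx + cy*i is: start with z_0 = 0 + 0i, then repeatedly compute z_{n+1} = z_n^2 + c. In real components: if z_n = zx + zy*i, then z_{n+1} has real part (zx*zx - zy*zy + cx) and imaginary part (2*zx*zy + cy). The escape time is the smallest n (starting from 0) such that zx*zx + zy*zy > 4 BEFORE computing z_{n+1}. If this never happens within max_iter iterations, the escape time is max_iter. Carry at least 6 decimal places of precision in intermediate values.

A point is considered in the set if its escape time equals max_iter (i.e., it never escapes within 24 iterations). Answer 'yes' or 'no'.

z_0 = 0 + 0i, c = 0.9990 + -0.9950i
Iter 1: z = 0.9990 + -0.9950i, |z|^2 = 1.9880
Iter 2: z = 1.0070 + -2.9830i, |z|^2 = 9.9123
Escaped at iteration 2

Answer: no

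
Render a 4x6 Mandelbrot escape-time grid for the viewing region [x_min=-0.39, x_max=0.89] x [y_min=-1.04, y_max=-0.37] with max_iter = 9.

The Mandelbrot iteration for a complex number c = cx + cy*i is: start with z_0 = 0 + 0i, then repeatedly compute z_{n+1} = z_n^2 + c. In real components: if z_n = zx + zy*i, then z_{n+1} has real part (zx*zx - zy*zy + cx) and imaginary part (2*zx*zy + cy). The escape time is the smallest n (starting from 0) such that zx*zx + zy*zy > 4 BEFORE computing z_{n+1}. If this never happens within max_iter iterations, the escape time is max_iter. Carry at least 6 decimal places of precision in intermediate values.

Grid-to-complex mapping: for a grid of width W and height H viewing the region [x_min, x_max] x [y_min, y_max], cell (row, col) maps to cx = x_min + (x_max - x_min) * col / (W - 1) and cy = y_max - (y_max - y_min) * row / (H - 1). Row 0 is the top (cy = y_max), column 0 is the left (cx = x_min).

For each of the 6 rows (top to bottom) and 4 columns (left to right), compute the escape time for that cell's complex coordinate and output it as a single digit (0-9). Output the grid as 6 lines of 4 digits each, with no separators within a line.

(row=0, col=0): c = -0.3900 + -0.3700i → escape time 9
(row=0, col=1): c = 0.0367 + -0.3700i → escape time 9
(row=0, col=2): c = 0.4633 + -0.3700i → escape time 9
(row=0, col=3): c = 0.8900 + -0.3700i → escape time 3
(row=1, col=0): c = -0.3900 + -0.5040i → escape time 9
(row=1, col=1): c = 0.0367 + -0.5040i → escape time 9
(row=1, col=2): c = 0.4633 + -0.5040i → escape time 5
(row=1, col=3): c = 0.8900 + -0.5040i → escape time 2
(row=2, col=0): c = -0.3900 + -0.6380i → escape time 9
(row=2, col=1): c = 0.0367 + -0.6380i → escape time 9
(row=2, col=2): c = 0.4633 + -0.6380i → escape time 5
(row=2, col=3): c = 0.8900 + -0.6380i → escape time 2
(row=3, col=0): c = -0.3900 + -0.7720i → escape time 7
(row=3, col=1): c = 0.0367 + -0.7720i → escape time 9
(row=3, col=2): c = 0.4633 + -0.7720i → escape time 3
(row=3, col=3): c = 0.8900 + -0.7720i → escape time 2
(row=4, col=0): c = -0.3900 + -0.9060i → escape time 5
(row=4, col=1): c = 0.0367 + -0.9060i → escape time 6
(row=4, col=2): c = 0.4633 + -0.9060i → escape time 3
(row=4, col=3): c = 0.8900 + -0.9060i → escape time 2
(row=5, col=0): c = -0.3900 + -1.0400i → escape time 4
(row=5, col=1): c = 0.0367 + -1.0400i → escape time 4
(row=5, col=2): c = 0.4633 + -1.0400i → escape time 2
(row=5, col=3): c = 0.8900 + -1.0400i → escape time 2

Answer: 9993
9952
9952
7932
5632
4422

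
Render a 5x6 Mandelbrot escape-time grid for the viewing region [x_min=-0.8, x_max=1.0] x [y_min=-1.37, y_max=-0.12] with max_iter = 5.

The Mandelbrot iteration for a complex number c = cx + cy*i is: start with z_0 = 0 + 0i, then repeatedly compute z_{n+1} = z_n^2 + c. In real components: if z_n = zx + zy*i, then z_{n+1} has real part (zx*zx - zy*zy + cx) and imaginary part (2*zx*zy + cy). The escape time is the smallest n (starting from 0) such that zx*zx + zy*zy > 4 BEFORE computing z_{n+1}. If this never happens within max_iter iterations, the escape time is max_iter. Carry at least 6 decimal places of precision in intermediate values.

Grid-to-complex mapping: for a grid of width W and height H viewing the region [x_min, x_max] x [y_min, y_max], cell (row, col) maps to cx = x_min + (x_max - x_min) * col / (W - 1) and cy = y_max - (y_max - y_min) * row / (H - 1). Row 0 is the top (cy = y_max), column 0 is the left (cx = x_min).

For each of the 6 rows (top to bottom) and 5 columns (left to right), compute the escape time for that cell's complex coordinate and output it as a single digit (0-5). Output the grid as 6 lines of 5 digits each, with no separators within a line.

(row=0, col=0): c = -0.8000 + -0.1200i → escape time 5
(row=0, col=1): c = -0.3500 + -0.1200i → escape time 5
(row=0, col=2): c = 0.1000 + -0.1200i → escape time 5
(row=0, col=3): c = 0.5500 + -0.1200i → escape time 4
(row=0, col=4): c = 1.0000 + -0.1200i → escape time 2
(row=1, col=0): c = -0.8000 + -0.3700i → escape time 5
(row=1, col=1): c = -0.3500 + -0.3700i → escape time 5
(row=1, col=2): c = 0.1000 + -0.3700i → escape time 5
(row=1, col=3): c = 0.5500 + -0.3700i → escape time 4
(row=1, col=4): c = 1.0000 + -0.3700i → escape time 2
(row=2, col=0): c = -0.8000 + -0.6200i → escape time 5
(row=2, col=1): c = -0.3500 + -0.6200i → escape time 5
(row=2, col=2): c = 0.1000 + -0.6200i → escape time 5
(row=2, col=3): c = 0.5500 + -0.6200i → escape time 3
(row=2, col=4): c = 1.0000 + -0.6200i → escape time 2
(row=3, col=0): c = -0.8000 + -0.8700i → escape time 4
(row=3, col=1): c = -0.3500 + -0.8700i → escape time 5
(row=3, col=2): c = 0.1000 + -0.8700i → escape time 5
(row=3, col=3): c = 0.5500 + -0.8700i → escape time 3
(row=3, col=4): c = 1.0000 + -0.8700i → escape time 2
(row=4, col=0): c = -0.8000 + -1.1200i → escape time 3
(row=4, col=1): c = -0.3500 + -1.1200i → escape time 4
(row=4, col=2): c = 0.1000 + -1.1200i → escape time 4
(row=4, col=3): c = 0.5500 + -1.1200i → escape time 2
(row=4, col=4): c = 1.0000 + -1.1200i → escape time 2
(row=5, col=0): c = -0.8000 + -1.3700i → escape time 2
(row=5, col=1): c = -0.3500 + -1.3700i → escape time 2
(row=5, col=2): c = 0.1000 + -1.3700i → escape time 2
(row=5, col=3): c = 0.5500 + -1.3700i → escape time 2
(row=5, col=4): c = 1.0000 + -1.3700i → escape time 2

Answer: 55542
55542
55532
45532
34422
22222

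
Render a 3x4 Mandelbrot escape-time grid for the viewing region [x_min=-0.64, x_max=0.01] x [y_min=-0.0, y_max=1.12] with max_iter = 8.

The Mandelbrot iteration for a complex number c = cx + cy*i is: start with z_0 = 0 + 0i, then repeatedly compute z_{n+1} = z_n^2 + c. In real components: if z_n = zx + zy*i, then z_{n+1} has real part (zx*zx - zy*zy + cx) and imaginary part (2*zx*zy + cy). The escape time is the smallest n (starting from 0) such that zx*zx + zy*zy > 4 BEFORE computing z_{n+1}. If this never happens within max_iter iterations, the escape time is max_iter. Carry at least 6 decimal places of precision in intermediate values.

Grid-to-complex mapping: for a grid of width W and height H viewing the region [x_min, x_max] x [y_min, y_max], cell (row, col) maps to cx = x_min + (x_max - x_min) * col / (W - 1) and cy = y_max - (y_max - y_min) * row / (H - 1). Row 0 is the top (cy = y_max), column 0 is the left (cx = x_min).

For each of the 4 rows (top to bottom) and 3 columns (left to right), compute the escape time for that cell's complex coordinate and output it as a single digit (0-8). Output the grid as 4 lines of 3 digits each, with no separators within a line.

(row=0, col=0): c = -0.6400 + 1.1200i → escape time 3
(row=0, col=1): c = -0.3150 + 1.1200i → escape time 4
(row=0, col=2): c = 0.0100 + 1.1200i → escape time 4
(row=1, col=0): c = -0.6400 + 0.7467i → escape time 5
(row=1, col=1): c = -0.3150 + 0.7467i → escape time 8
(row=1, col=2): c = 0.0100 + 0.7467i → escape time 8
(row=2, col=0): c = -0.6400 + 0.3733i → escape time 8
(row=2, col=1): c = -0.3150 + 0.3733i → escape time 8
(row=2, col=2): c = 0.0100 + 0.3733i → escape time 8
(row=3, col=0): c = -0.6400 + 0.0000i → escape time 8
(row=3, col=1): c = -0.3150 + 0.0000i → escape time 8
(row=3, col=2): c = 0.0100 + 0.0000i → escape time 8

Answer: 344
588
888
888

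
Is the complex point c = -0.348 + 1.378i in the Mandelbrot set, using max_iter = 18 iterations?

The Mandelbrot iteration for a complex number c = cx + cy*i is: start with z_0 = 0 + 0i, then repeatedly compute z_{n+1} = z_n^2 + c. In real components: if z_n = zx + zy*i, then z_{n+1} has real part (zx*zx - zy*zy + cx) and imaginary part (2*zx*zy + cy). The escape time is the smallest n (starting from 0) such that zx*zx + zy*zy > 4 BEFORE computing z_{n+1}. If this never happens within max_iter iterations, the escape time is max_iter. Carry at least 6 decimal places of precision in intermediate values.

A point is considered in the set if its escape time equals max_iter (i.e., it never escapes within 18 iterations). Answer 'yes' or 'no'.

z_0 = 0 + 0i, c = -0.3480 + 1.3780i
Iter 1: z = -0.3480 + 1.3780i, |z|^2 = 2.0200
Iter 2: z = -2.1258 + 0.4189i, |z|^2 = 4.6944
Escaped at iteration 2

Answer: no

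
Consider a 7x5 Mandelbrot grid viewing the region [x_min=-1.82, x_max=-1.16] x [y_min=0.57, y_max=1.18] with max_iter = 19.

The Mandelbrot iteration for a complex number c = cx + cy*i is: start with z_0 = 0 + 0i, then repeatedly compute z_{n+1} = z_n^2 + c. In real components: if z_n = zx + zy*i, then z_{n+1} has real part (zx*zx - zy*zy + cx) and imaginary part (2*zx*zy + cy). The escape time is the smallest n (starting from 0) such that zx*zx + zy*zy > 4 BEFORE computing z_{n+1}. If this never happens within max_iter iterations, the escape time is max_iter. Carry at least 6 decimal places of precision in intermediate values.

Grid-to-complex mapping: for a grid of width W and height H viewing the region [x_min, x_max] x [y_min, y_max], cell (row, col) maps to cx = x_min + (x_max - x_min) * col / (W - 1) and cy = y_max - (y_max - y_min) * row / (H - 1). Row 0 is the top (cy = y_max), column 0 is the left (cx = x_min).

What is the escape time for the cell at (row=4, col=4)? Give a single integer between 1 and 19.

Answer: 3

Derivation:
z_0 = 0 + 0i, c = -1.3800 + 0.5700i
Iter 1: z = -1.3800 + 0.5700i, |z|^2 = 2.2293
Iter 2: z = 0.1995 + -1.0032i, |z|^2 = 1.0462
Iter 3: z = -2.3466 + 0.1697i, |z|^2 = 5.5354
Escaped at iteration 3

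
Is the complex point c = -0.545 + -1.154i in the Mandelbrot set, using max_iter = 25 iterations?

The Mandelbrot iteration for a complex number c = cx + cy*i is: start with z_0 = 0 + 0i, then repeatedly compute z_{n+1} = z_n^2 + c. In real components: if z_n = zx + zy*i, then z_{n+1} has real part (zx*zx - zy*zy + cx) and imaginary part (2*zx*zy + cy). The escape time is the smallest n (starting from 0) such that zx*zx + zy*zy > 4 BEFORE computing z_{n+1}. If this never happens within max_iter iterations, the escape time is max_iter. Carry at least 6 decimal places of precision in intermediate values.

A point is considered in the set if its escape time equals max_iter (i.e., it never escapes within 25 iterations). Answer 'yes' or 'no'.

z_0 = 0 + 0i, c = -0.5450 + -1.1540i
Iter 1: z = -0.5450 + -1.1540i, |z|^2 = 1.6287
Iter 2: z = -1.5797 + 0.1039i, |z|^2 = 2.5062
Iter 3: z = 1.9396 + -1.4821i, |z|^2 = 5.9589
Escaped at iteration 3

Answer: no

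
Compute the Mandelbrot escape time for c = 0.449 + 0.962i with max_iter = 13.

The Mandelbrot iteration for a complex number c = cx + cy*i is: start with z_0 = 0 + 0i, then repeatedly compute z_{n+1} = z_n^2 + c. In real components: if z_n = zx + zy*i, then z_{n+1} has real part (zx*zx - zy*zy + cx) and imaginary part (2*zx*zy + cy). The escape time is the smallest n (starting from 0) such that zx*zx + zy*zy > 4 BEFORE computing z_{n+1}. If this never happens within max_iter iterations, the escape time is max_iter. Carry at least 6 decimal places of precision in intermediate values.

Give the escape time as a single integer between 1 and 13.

z_0 = 0 + 0i, c = 0.4490 + 0.9620i
Iter 1: z = 0.4490 + 0.9620i, |z|^2 = 1.1270
Iter 2: z = -0.2748 + 1.8259i, |z|^2 = 3.4094
Iter 3: z = -2.8093 + -0.0417i, |z|^2 = 7.8938
Escaped at iteration 3

Answer: 3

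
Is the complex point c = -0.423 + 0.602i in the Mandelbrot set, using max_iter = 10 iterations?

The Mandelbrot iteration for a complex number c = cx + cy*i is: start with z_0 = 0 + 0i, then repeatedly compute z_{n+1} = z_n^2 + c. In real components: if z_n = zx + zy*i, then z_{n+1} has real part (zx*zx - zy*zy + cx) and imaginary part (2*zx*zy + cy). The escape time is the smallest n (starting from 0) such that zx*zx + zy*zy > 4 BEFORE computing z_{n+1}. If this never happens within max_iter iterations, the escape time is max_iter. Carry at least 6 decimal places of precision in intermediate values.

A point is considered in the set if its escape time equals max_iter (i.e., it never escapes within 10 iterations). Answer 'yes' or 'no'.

Answer: yes

Derivation:
z_0 = 0 + 0i, c = -0.4230 + 0.6020i
Iter 1: z = -0.4230 + 0.6020i, |z|^2 = 0.5413
Iter 2: z = -0.6065 + 0.0927i, |z|^2 = 0.3764
Iter 3: z = -0.0638 + 0.4895i, |z|^2 = 0.2437
Iter 4: z = -0.6586 + 0.5396i, |z|^2 = 0.7249
Iter 5: z = -0.2804 + -0.1087i, |z|^2 = 0.0904
Iter 6: z = -0.3562 + 0.6629i, |z|^2 = 0.5664
Iter 7: z = -0.7356 + 0.1297i, |z|^2 = 0.5580
Iter 8: z = 0.1013 + 0.4112i, |z|^2 = 0.1793
Iter 9: z = -0.5818 + 0.6853i, |z|^2 = 0.8081
Did not escape in 10 iterations → in set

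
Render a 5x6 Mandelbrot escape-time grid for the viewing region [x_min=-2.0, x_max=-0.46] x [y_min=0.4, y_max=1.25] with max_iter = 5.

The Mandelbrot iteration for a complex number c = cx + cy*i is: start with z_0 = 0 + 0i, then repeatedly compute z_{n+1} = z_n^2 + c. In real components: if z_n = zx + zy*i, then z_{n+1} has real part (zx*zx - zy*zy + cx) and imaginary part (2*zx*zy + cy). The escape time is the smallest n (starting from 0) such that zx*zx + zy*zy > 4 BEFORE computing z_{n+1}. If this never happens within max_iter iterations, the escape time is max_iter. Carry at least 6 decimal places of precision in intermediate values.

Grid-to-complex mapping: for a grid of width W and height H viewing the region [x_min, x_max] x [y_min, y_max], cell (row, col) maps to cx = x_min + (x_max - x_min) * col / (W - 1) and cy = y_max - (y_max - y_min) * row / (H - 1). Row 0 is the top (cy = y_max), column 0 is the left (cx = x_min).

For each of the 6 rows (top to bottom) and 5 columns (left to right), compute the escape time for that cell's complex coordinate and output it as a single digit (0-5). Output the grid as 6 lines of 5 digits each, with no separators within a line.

(row=0, col=0): c = -2.0000 + 1.2500i → escape time 1
(row=0, col=1): c = -1.6150 + 1.2500i → escape time 1
(row=0, col=2): c = -1.2300 + 1.2500i → escape time 2
(row=0, col=3): c = -0.8450 + 1.2500i → escape time 3
(row=0, col=4): c = -0.4600 + 1.2500i → escape time 3
(row=1, col=0): c = -2.0000 + 1.0800i → escape time 1
(row=1, col=1): c = -1.6150 + 1.0800i → escape time 2
(row=1, col=2): c = -1.2300 + 1.0800i → escape time 3
(row=1, col=3): c = -0.8450 + 1.0800i → escape time 3
(row=1, col=4): c = -0.4600 + 1.0800i → escape time 4
(row=2, col=0): c = -2.0000 + 0.9100i → escape time 1
(row=2, col=1): c = -1.6150 + 0.9100i → escape time 2
(row=2, col=2): c = -1.2300 + 0.9100i → escape time 3
(row=2, col=3): c = -0.8450 + 0.9100i → escape time 3
(row=2, col=4): c = -0.4600 + 0.9100i → escape time 4
(row=3, col=0): c = -2.0000 + 0.7400i → escape time 1
(row=3, col=1): c = -1.6150 + 0.7400i → escape time 3
(row=3, col=2): c = -1.2300 + 0.7400i → escape time 3
(row=3, col=3): c = -0.8450 + 0.7400i → escape time 4
(row=3, col=4): c = -0.4600 + 0.7400i → escape time 5
(row=4, col=0): c = -2.0000 + 0.5700i → escape time 1
(row=4, col=1): c = -1.6150 + 0.5700i → escape time 3
(row=4, col=2): c = -1.2300 + 0.5700i → escape time 3
(row=4, col=3): c = -0.8450 + 0.5700i → escape time 5
(row=4, col=4): c = -0.4600 + 0.5700i → escape time 5
(row=5, col=0): c = -2.0000 + 0.4000i → escape time 1
(row=5, col=1): c = -1.6150 + 0.4000i → escape time 3
(row=5, col=2): c = -1.2300 + 0.4000i → escape time 5
(row=5, col=3): c = -0.8450 + 0.4000i → escape time 5
(row=5, col=4): c = -0.4600 + 0.4000i → escape time 5

Answer: 11233
12334
12334
13345
13355
13555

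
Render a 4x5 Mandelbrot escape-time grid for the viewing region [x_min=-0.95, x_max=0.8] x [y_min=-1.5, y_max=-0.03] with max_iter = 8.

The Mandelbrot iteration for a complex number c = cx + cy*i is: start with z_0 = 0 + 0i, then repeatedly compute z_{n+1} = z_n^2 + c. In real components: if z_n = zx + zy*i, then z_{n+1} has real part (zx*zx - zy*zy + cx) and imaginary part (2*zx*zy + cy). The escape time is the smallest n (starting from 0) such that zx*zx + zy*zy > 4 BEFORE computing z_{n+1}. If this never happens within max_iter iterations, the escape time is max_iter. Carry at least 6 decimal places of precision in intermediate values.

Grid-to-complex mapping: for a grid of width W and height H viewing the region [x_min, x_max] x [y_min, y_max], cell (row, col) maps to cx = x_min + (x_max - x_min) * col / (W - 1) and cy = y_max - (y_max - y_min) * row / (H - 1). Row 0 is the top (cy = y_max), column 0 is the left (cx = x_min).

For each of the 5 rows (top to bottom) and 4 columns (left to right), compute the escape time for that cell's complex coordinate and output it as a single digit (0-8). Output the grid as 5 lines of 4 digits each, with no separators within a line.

(row=0, col=0): c = -0.9500 + -0.0300i → escape time 8
(row=0, col=1): c = -0.3667 + -0.0300i → escape time 8
(row=0, col=2): c = 0.2167 + -0.0300i → escape time 8
(row=0, col=3): c = 0.8000 + -0.0300i → escape time 3
(row=1, col=0): c = -0.9500 + -0.3975i → escape time 7
(row=1, col=1): c = -0.3667 + -0.3975i → escape time 8
(row=1, col=2): c = 0.2167 + -0.3975i → escape time 8
(row=1, col=3): c = 0.8000 + -0.3975i → escape time 3
(row=2, col=0): c = -0.9500 + -0.7650i → escape time 4
(row=2, col=1): c = -0.3667 + -0.7650i → escape time 7
(row=2, col=2): c = 0.2167 + -0.7650i → escape time 5
(row=2, col=3): c = 0.8000 + -0.7650i → escape time 2
(row=3, col=0): c = -0.9500 + -1.1325i → escape time 3
(row=3, col=1): c = -0.3667 + -1.1325i → escape time 4
(row=3, col=2): c = 0.2167 + -1.1325i → escape time 3
(row=3, col=3): c = 0.8000 + -1.1325i → escape time 2
(row=4, col=0): c = -0.9500 + -1.5000i → escape time 2
(row=4, col=1): c = -0.3667 + -1.5000i → escape time 2
(row=4, col=2): c = 0.2167 + -1.5000i → escape time 2
(row=4, col=3): c = 0.8000 + -1.5000i → escape time 2

Answer: 8883
7883
4752
3432
2222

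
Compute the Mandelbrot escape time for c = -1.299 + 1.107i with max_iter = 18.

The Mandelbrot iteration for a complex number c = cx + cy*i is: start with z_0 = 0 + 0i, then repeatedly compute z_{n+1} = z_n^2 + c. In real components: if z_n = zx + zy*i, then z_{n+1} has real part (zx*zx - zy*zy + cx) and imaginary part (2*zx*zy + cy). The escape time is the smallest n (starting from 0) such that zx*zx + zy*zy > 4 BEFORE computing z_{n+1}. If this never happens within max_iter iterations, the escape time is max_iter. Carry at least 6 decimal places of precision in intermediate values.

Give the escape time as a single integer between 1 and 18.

Answer: 3

Derivation:
z_0 = 0 + 0i, c = -1.2990 + 1.1070i
Iter 1: z = -1.2990 + 1.1070i, |z|^2 = 2.9128
Iter 2: z = -0.8370 + -1.7690i, |z|^2 = 3.8300
Iter 3: z = -3.7277 + 4.0685i, |z|^2 = 30.4478
Escaped at iteration 3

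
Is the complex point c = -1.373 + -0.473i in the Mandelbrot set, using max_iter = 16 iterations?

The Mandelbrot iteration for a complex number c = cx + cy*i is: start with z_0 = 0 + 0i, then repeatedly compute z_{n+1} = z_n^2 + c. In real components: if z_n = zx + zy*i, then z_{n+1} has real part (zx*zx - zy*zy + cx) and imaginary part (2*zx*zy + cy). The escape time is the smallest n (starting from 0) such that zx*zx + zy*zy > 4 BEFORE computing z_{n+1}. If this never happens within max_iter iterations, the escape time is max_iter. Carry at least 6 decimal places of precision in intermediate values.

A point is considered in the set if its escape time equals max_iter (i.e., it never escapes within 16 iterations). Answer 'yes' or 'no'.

z_0 = 0 + 0i, c = -1.3730 + -0.4730i
Iter 1: z = -1.3730 + -0.4730i, |z|^2 = 2.1089
Iter 2: z = 0.2884 + 0.8259i, |z|^2 = 0.7652
Iter 3: z = -1.9719 + 0.0034i, |z|^2 = 3.8883
Iter 4: z = 2.5152 + -0.4862i, |z|^2 = 6.5629
Escaped at iteration 4

Answer: no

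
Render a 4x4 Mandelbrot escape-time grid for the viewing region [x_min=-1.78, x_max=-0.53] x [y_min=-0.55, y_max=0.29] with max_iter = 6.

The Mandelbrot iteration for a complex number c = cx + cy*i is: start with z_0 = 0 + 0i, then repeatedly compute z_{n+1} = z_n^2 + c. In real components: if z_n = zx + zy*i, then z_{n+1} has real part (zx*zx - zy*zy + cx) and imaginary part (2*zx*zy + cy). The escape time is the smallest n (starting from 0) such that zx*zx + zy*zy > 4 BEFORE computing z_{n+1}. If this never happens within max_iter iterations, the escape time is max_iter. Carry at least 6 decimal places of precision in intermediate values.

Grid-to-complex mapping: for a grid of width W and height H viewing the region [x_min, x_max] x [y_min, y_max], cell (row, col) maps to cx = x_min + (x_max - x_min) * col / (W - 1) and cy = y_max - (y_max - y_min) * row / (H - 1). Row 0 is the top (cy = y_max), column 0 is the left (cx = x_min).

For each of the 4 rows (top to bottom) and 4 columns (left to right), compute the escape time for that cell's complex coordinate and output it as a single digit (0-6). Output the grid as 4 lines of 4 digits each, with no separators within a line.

(row=0, col=0): c = -1.7800 + 0.2900i → escape time 4
(row=0, col=1): c = -1.3633 + 0.2900i → escape time 6
(row=0, col=2): c = -0.9467 + 0.2900i → escape time 6
(row=0, col=3): c = -0.5300 + 0.2900i → escape time 6
(row=1, col=0): c = -1.7800 + 0.0100i → escape time 6
(row=1, col=1): c = -1.3633 + 0.0100i → escape time 6
(row=1, col=2): c = -0.9467 + 0.0100i → escape time 6
(row=1, col=3): c = -0.5300 + 0.0100i → escape time 6
(row=2, col=0): c = -1.7800 + -0.2700i → escape time 4
(row=2, col=1): c = -1.3633 + -0.2700i → escape time 6
(row=2, col=2): c = -0.9467 + -0.2700i → escape time 6
(row=2, col=3): c = -0.5300 + -0.2700i → escape time 6
(row=3, col=0): c = -1.7800 + -0.5500i → escape time 3
(row=3, col=1): c = -1.3633 + -0.5500i → escape time 3
(row=3, col=2): c = -0.9467 + -0.5500i → escape time 5
(row=3, col=3): c = -0.5300 + -0.5500i → escape time 6

Answer: 4666
6666
4666
3356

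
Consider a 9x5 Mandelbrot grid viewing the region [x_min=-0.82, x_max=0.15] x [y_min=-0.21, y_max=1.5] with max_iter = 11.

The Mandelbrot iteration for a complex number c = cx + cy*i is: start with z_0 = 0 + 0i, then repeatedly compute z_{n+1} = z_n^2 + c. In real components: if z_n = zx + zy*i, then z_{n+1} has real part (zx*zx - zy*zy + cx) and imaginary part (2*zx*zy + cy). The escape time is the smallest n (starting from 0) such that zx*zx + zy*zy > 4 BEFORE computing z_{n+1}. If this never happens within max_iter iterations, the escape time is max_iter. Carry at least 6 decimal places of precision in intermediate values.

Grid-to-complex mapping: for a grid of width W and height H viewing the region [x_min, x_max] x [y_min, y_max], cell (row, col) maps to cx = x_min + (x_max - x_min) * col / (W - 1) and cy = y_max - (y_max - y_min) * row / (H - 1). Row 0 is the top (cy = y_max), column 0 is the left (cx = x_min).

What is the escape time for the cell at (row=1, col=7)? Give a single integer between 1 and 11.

Answer: 4

Derivation:
z_0 = 0 + 0i, c = 0.0288 + 1.0725i
Iter 1: z = 0.0288 + 1.0725i, |z|^2 = 1.1511
Iter 2: z = -1.1207 + 1.1342i, |z|^2 = 2.5423
Iter 3: z = -0.0017 + -1.4696i, |z|^2 = 2.1597
Iter 4: z = -2.1309 + 1.0774i, |z|^2 = 5.7016
Escaped at iteration 4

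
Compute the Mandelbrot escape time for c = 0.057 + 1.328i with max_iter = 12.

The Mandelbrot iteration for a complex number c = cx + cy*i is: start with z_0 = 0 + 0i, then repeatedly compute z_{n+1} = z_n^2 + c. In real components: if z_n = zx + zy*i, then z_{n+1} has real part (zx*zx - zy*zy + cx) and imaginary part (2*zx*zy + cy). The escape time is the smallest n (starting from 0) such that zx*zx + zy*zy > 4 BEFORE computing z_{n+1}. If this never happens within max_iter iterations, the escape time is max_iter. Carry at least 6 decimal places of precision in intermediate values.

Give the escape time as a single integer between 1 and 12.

Answer: 2

Derivation:
z_0 = 0 + 0i, c = 0.0570 + 1.3280i
Iter 1: z = 0.0570 + 1.3280i, |z|^2 = 1.7668
Iter 2: z = -1.7033 + 1.4794i, |z|^2 = 5.0900
Escaped at iteration 2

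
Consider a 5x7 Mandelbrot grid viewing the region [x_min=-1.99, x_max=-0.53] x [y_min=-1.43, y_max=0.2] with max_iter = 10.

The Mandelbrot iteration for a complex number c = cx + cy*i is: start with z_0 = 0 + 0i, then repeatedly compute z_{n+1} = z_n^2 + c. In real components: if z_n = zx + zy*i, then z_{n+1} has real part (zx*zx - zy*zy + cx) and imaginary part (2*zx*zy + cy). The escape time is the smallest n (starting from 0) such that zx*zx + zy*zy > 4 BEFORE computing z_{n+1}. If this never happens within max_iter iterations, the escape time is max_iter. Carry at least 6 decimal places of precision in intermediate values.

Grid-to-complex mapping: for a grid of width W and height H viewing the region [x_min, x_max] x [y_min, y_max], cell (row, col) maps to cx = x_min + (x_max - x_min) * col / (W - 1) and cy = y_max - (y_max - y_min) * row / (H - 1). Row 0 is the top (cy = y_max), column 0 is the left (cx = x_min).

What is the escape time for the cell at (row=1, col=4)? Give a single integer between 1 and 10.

Answer: 10

Derivation:
z_0 = 0 + 0i, c = -0.5300 + -0.0717i
Iter 1: z = -0.5300 + -0.0717i, |z|^2 = 0.2860
Iter 2: z = -0.2542 + 0.0043i, |z|^2 = 0.0647
Iter 3: z = -0.4654 + -0.0739i, |z|^2 = 0.2220
Iter 4: z = -0.3189 + -0.0029i, |z|^2 = 0.1017
Iter 5: z = -0.4283 + -0.0698i, |z|^2 = 0.1883
Iter 6: z = -0.3514 + -0.0119i, |z|^2 = 0.1236
Iter 7: z = -0.4067 + -0.0633i, |z|^2 = 0.1694
Iter 8: z = -0.3686 + -0.0202i, |z|^2 = 0.1363
Iter 9: z = -0.3945 + -0.0568i, |z|^2 = 0.1589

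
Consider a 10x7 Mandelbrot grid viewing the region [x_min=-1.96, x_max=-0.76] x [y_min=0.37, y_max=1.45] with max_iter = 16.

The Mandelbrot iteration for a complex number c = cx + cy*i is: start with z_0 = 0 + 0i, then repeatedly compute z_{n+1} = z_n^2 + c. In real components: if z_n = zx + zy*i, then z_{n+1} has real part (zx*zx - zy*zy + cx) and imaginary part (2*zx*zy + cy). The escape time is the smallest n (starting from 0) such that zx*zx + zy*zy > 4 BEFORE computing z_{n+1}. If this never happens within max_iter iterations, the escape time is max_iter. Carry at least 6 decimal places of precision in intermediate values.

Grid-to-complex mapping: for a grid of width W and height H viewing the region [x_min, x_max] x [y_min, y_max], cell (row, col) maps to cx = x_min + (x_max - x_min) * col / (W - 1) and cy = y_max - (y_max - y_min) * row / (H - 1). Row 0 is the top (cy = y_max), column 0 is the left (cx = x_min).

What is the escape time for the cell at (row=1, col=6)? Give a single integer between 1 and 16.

z_0 = 0 + 0i, c = -1.1600 + 1.2700i
Iter 1: z = -1.1600 + 1.2700i, |z|^2 = 2.9585
Iter 2: z = -1.4273 + -1.6764i, |z|^2 = 4.8475
Escaped at iteration 2

Answer: 2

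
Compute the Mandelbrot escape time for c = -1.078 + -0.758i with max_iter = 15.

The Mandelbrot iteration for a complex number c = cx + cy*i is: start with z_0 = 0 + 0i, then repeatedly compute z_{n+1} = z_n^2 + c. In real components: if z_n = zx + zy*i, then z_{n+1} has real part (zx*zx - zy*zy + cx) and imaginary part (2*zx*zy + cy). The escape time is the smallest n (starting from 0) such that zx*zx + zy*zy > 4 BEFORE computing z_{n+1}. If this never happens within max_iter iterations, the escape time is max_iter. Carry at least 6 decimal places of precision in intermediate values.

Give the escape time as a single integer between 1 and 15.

Answer: 3

Derivation:
z_0 = 0 + 0i, c = -1.0780 + -0.7580i
Iter 1: z = -1.0780 + -0.7580i, |z|^2 = 1.7366
Iter 2: z = -0.4905 + 0.8762i, |z|^2 = 1.0084
Iter 3: z = -1.6052 + -1.6176i, |z|^2 = 5.1933
Escaped at iteration 3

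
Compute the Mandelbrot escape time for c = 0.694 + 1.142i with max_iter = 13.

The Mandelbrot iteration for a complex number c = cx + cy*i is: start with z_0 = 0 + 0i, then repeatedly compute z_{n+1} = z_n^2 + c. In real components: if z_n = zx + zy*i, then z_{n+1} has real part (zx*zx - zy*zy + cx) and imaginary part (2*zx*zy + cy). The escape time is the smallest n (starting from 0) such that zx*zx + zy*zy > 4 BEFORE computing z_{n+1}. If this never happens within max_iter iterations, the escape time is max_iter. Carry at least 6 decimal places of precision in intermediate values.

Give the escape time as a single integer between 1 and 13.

Answer: 2

Derivation:
z_0 = 0 + 0i, c = 0.6940 + 1.1420i
Iter 1: z = 0.6940 + 1.1420i, |z|^2 = 1.7858
Iter 2: z = -0.1285 + 2.7271i, |z|^2 = 7.4536
Escaped at iteration 2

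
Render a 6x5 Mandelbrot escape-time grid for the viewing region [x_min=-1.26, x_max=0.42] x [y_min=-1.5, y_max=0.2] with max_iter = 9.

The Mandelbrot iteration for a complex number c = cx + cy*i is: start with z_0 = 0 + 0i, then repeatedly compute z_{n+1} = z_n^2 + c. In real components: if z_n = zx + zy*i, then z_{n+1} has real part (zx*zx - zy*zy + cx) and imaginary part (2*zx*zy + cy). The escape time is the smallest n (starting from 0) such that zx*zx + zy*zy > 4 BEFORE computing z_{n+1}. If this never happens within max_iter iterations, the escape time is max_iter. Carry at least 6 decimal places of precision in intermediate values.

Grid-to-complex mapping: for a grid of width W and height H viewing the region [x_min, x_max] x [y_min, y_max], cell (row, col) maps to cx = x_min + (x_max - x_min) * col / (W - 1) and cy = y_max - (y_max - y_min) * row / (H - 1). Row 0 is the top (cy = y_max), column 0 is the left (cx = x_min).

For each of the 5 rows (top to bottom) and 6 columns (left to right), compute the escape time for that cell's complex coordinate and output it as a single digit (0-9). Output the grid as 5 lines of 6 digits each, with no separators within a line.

(row=0, col=0): c = -1.2600 + 0.2000i → escape time 9
(row=0, col=1): c = -0.9240 + 0.2000i → escape time 9
(row=0, col=2): c = -0.5880 + 0.2000i → escape time 9
(row=0, col=3): c = -0.2520 + 0.2000i → escape time 9
(row=0, col=4): c = 0.0840 + 0.2000i → escape time 9
(row=0, col=5): c = 0.4200 + 0.2000i → escape time 9
(row=1, col=0): c = -1.2600 + -0.2250i → escape time 9
(row=1, col=1): c = -0.9240 + -0.2250i → escape time 9
(row=1, col=2): c = -0.5880 + -0.2250i → escape time 9
(row=1, col=3): c = -0.2520 + -0.2250i → escape time 9
(row=1, col=4): c = 0.0840 + -0.2250i → escape time 9
(row=1, col=5): c = 0.4200 + -0.2250i → escape time 9
(row=2, col=0): c = -1.2600 + -0.6500i → escape time 3
(row=2, col=1): c = -0.9240 + -0.6500i → escape time 4
(row=2, col=2): c = -0.5880 + -0.6500i → escape time 9
(row=2, col=3): c = -0.2520 + -0.6500i → escape time 9
(row=2, col=4): c = 0.0840 + -0.6500i → escape time 9
(row=2, col=5): c = 0.4200 + -0.6500i → escape time 6
(row=3, col=0): c = -1.2600 + -1.0750i → escape time 3
(row=3, col=1): c = -0.9240 + -1.0750i → escape time 3
(row=3, col=2): c = -0.5880 + -1.0750i → escape time 3
(row=3, col=3): c = -0.2520 + -1.0750i → escape time 6
(row=3, col=4): c = 0.0840 + -1.0750i → escape time 4
(row=3, col=5): c = 0.4200 + -1.0750i → escape time 2
(row=4, col=0): c = -1.2600 + -1.5000i → escape time 2
(row=4, col=1): c = -0.9240 + -1.5000i → escape time 2
(row=4, col=2): c = -0.5880 + -1.5000i → escape time 2
(row=4, col=3): c = -0.2520 + -1.5000i → escape time 2
(row=4, col=4): c = 0.0840 + -1.5000i → escape time 2
(row=4, col=5): c = 0.4200 + -1.5000i → escape time 2

Answer: 999999
999999
349996
333642
222222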